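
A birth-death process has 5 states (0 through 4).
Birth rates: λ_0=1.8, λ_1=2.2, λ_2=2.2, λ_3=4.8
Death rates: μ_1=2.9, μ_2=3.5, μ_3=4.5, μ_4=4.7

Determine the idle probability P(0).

Ratios P(n)/P(0) = (λ₀···λₙ₋₁)/(μ₁···μₙ):
P(1)/P(0) = (1.8)/(2.9) = 0.62069
P(2)/P(0) = (1.8×2.2)/(2.9×3.5) = 0.39015
P(3)/P(0) = (1.8×2.2×2.2)/(2.9×3.5×4.5) = 0.19074
P(4)/P(0) = (1.8×2.2×2.2×4.8)/(2.9×3.5×4.5×4.7) = 0.19480

Normalization: ∑ P(n) = 1
P(0) × (1.0000 + 0.62069 + 0.39015 + 0.19074 + 0.19480) = 1
P(0) × 2.3964 = 1
P(0) = 1/2.3964 = 0.4173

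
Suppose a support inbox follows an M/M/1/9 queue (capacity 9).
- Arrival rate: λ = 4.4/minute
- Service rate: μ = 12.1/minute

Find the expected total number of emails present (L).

ρ = λ/μ = 4.4/12.1 = 0.363636
P₀ = (1-ρ)/(1-ρ^(K+1)) = (1-0.363636)/(1-0.363636^10) = 0.6364/1.0000 = 0.6364
P_K = P₀×ρ^K = 0.63639 × 0.363636^9 = 0.63639 × 0.00011117 = 0.00007075
L = ρ[1 - (K+1)ρ^K + Kρ^(K+1)] / [(1-ρ)(1-ρ^(K+1))]
L = 0.363636 × (1 - 10×0.0001112 + 9×0.00004043) / ((1 - 0.363636) × (1 - 0.00004043)) = 0.5710 emails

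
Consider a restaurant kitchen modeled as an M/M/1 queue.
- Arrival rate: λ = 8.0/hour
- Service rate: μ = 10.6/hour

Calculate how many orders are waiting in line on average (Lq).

ρ = λ/μ = 8.0/10.6 = 0.7547
For M/M/1: Lq = λ²/(μ(μ-λ))
Lq = 64.00/(10.6 × 2.60)
Lq = 2.3222 orders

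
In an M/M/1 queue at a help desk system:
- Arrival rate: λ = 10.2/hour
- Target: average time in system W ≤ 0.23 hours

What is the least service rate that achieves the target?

For M/M/1: W = 1/(μ-λ)
Need W ≤ 0.23, so 1/(μ-λ) ≤ 0.23
μ - λ ≥ 1/0.23 = 4.3478
μ ≥ 10.2 + 4.3478 = 14.5478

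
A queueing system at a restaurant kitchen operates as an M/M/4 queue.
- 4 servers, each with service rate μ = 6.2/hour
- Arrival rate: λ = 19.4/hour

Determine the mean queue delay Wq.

Traffic intensity: ρ = λ/(cμ) = 19.4/(4×6.2) = 0.7823
Since ρ = 0.7823 < 1, system is stable.
Offered load a = λ/μ = cρ = 19.4/6.2 = 3.1290
P₀ = [ Σₙ₌₀^3 aⁿ/n! + a^4/(4!(1-ρ)) ]⁻¹
Σ = a^0/0! + a^1/1! + a^2/2! + a^3/3! = 1.0000 + 3.1290 + 4.8954 + 5.1060 = 14.1304
a^4/(4!(1-ρ)) = 95.8606/(24 × 0.217742) = 18.3437
P₀ = 1/(14.1304 + 18.3437) = 0.03079
Lq = P₀·a^4·ρ / (4!(1-ρ)²) = 0.030794 × 95.8606 × 0.78226 / (24 × 0.047412) = 2.0294
Wq = Lq/λ = 2.0294/19.4 = 0.1046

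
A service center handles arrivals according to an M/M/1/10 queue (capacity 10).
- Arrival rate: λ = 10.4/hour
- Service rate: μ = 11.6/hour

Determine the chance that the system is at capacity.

ρ = λ/μ = 10.4/11.6 = 0.89655
P₀ = (1-ρ)/(1-ρ^(K+1)) = (1-0.89655)/(1-0.89655^11) = 0.1035/0.6992 = 0.1480
P_K = P₀×ρ^K = 0.1480 × 0.89655^10 = 0.1480 × 0.3355 = 0.04965
Blocking probability = 4.96%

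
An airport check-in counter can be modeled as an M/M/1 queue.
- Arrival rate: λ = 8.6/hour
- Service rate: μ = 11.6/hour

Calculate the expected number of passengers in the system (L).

ρ = λ/μ = 8.6/11.6 = 0.7414
For M/M/1: L = λ/(μ-λ)
L = 8.6/(11.6-8.6) = 8.6/3.00
L = 2.8667 passengers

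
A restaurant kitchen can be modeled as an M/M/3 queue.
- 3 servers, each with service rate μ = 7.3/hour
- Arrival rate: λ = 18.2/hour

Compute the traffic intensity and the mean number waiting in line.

Traffic intensity: ρ = λ/(cμ) = 18.2/(3×7.3) = 0.8311
Since ρ = 0.8311 < 1, system is stable.
Offered load a = λ/μ = cρ = 18.2/7.3 = 2.4932
P₀ = [ Σₙ₌₀^2 aⁿ/n! + a^3/(3!(1-ρ)) ]⁻¹
Σ = a^0/0! + a^1/1! + a^2/2! = 1.0000 + 2.4932 + 3.1079 = 6.6011
a^3/(3!(1-ρ)) = 15.4969/(6 × 0.16895) = 15.2875
P₀ = 1/(6.6011 + 15.2875) = 0.04569
Lq = P₀·a^3·ρ / (3!(1-ρ)²) = 0.045686 × 15.4969 × 0.83105 / (6 × 0.028544) = 3.4355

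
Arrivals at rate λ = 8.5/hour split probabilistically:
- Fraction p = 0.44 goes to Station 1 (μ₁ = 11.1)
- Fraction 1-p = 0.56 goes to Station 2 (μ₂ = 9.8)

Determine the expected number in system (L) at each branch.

Effective rates: λ₁ = 8.5×0.44 = 3.74, λ₂ = 8.5×0.56 = 4.76
Station 1: ρ₁ = 3.74/11.1 = 0.33694, L₁ = ρ₁/(1-ρ₁) = 0.33694/(1-0.33694) = 0.5082
Station 2: ρ₂ = 4.76/9.8 = 0.4857, L₂ = ρ₂/(1-ρ₂) = 0.4857/(1-0.4857) = 0.9444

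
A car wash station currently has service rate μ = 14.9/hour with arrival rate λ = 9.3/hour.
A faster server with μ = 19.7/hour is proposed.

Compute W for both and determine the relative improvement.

System 1: ρ₁ = 9.3/14.9 = 0.6242, W₁ = 1/(14.9-9.3) = 0.17857
System 2: ρ₂ = 9.3/19.7 = 0.4721, W₂ = 1/(19.7-9.3) = 0.096154
Improvement: (W₁-W₂)/W₁ = (0.17857-0.096154)/0.17857 = 46.15%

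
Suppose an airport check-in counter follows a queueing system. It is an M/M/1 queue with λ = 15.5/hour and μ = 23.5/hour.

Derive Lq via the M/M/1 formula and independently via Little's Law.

Method 1 (direct): Lq = λ²/(μ(μ-λ)) = 240.25/(23.5 × 8.00) = 1.2779

Method 2 (Little's Law):
W = 1/(μ-λ) = 1/8.00 = 0.12500
Wq = W - 1/μ = 0.12500 - 0.042553 = 0.082447
Lq = λWq = 15.5 × 0.082447 = 1.2779 ✔ (matches Method 1)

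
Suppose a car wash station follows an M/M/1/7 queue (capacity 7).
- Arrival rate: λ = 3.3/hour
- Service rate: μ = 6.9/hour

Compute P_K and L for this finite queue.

ρ = λ/μ = 3.3/6.9 = 0.47826
P₀ = (1-ρ)/(1-ρ^(K+1)) = (1-0.47826)/(1-0.47826^8) = 0.52174/0.99726 = 0.5232
P_K = P₀×ρ^K = 0.5232 × 0.47826^7 = 0.5232 × 0.005723 = 0.002994
Blocking probability P_7 = 0.002994 (0.30%)
L = ρ[1 - (K+1)ρ^K + Kρ^(K+1)] / [(1-ρ)(1-ρ^(K+1))]
L = 0.47826 × (1 - 8×0.005723 + 7×0.002737) / ((1 - 0.47826) × (1 - 0.002737)) = 0.8947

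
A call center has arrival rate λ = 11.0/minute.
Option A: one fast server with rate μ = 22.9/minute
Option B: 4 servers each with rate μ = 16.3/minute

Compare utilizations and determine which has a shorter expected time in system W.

Option A: single server μ = 22.9 (M/M/1)
  ρ_A = 11.0/22.9 = 0.4803
  W_A = 1/(μ-λ) = 1/(22.9-11.0) = 1/11.90 = 0.08403

Option B: 4 servers μ = 16.3 (M/M/4)
  ρ_B = λ/(cμ) = 11.0/(4×16.3) = 0.1687
  Offered load a = λ/μ = cρ = 11.0/16.3 = 0.6748
  P₀ = [ Σₙ₌₀^3 aⁿ/n! + a^4/(4!(1-ρ)) ]⁻¹
  Σ = a^0/0! + a^1/1! + a^2/2! + a^3/3! = 1.0000 + 0.67485 + 0.22771 + 0.051223 = 1.9538
  a^4/(4!(1-ρ)) = 0.2074/(24 × 0.8313) = 0.01040
  P₀ = 1/(1.9538 + 0.01040) = 0.5091
  Lq = P₀·a^4·ρ / (4!(1-ρ)²) = 0.5091 × 0.2074 × 0.1687 / (24 × 0.6910) = 0.001074
  Wq_B = Lq/λ = 0.0010742/11.0 = 0.00009765
  W_B = Wq_B + 1/μ = 0.00009765 + 0.06135 = 0.06145

Since W_B = 0.06145 < W_A = 0.08403, Option B (multiple servers) has the shorter time in system.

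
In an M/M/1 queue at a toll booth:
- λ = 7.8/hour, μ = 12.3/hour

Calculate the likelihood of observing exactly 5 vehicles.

ρ = λ/μ = 7.8/12.3 = 0.63415
P(n) = (1-ρ)ρⁿ
P(5) = (1-0.63415) × 0.63415^5
P(5) = 0.36585 × 0.10256
P(5) = 0.03752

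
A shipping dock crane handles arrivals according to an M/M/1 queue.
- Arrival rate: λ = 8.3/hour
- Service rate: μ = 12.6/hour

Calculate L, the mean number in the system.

ρ = λ/μ = 8.3/12.6 = 0.6587
For M/M/1: L = λ/(μ-λ)
L = 8.3/(12.6-8.3) = 8.3/4.30
L = 1.9302 containers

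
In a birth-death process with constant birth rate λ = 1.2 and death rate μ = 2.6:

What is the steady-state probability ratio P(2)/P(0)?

For constant rates: P(n)/P(0) = (λ/μ)^n
P(2)/P(0) = (1.2/2.6)^2 = 0.4615^2 = 0.2130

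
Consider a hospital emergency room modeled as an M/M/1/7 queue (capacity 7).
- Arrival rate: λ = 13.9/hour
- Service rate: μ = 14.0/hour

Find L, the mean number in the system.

ρ = λ/μ = 13.9/14.0 = 0.99286
P₀ = (1-ρ)/(1-ρ^(K+1)) = (1-0.99286)/(1-0.99286^8) = 0.007140/0.05571 = 0.1282
P_K = P₀×ρ^K = 0.1282 × 0.99286^7 = 0.1282 × 0.9511 = 0.1219
L = ρ[1 - (K+1)ρ^K + Kρ^(K+1)] / [(1-ρ)(1-ρ^(K+1))]
L = 0.99286 × (1 - 8×0.9510779 + 7×0.9442872) / ((1 - 0.99286) × (1 - 0.9442872)) = 3.4624 patients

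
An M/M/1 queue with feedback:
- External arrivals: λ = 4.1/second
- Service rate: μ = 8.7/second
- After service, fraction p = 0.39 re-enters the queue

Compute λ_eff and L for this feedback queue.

Effective arrival rate: λ_eff = λ/(1-p) = 4.1/(1-0.39) = 4.1/0.61 = 6.7213115
ρ = λ_eff/μ = 6.7213115/8.7 = 0.772565
L = ρ/(1-ρ) = 0.772565/(1-0.772565) = 3.3969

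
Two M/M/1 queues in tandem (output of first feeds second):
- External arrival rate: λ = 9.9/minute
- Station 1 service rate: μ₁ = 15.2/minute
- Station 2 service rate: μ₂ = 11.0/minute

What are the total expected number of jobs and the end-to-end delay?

By Jackson's theorem, each station behaves as independent M/M/1.
Station 1: ρ₁ = 9.9/15.2 = 0.6513, L₁ = ρ₁/(1-ρ₁) = λ/(μ₁-λ) = 9.9/5.30 = 1.8679
Station 2: ρ₂ = 9.9/11.0 = 0.9000, L₂ = ρ₂/(1-ρ₂) = λ/(μ₂-λ) = 9.9/1.10 = 9.0000
Total: L = L₁ + L₂ = 1.8679 + 9.0000 = 10.8679
W = L/λ = 10.8679/9.9 = 1.0978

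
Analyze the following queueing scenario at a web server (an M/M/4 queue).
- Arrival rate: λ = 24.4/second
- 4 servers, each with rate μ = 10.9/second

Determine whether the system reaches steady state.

Stability requires ρ = λ/(cμ) < 1
ρ = 24.4/(4 × 10.9) = 24.4/43.60 = 0.5596
Since 0.5596 < 1, the system is STABLE.
The servers are busy 55.96% of the time.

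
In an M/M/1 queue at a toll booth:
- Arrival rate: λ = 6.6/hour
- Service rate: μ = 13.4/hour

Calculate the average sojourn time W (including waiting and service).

First, compute utilization: ρ = λ/μ = 6.6/13.4 = 0.4925
For M/M/1: W = 1/(μ-λ)
W = 1/(13.4-6.6) = 1/6.80
W = 0.1471 hours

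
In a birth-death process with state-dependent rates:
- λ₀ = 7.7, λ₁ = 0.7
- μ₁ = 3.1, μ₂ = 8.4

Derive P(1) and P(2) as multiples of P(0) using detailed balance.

Balance equations:
State 0: λ₀P₀ = μ₁P₁ → P₁ = (λ₀/μ₁)P₀ = (7.7/3.1)P₀ = 2.4839P₀
State 1: P₂ = (λ₀λ₁)/(μ₁μ₂)P₀ = (7.7×0.7)/(3.1×8.4)P₀ = 0.2070P₀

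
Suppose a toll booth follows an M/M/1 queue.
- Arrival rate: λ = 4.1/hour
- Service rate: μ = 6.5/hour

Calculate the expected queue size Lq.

ρ = λ/μ = 4.1/6.5 = 0.6308
For M/M/1: Lq = λ²/(μ(μ-λ))
Lq = 16.81/(6.5 × 2.40)
Lq = 1.0776 vehicles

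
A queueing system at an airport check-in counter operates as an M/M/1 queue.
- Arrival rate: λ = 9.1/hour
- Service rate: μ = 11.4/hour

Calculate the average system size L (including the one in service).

ρ = λ/μ = 9.1/11.4 = 0.7982
For M/M/1: L = λ/(μ-λ)
L = 9.1/(11.4-9.1) = 9.1/2.30
L = 3.9565 passengers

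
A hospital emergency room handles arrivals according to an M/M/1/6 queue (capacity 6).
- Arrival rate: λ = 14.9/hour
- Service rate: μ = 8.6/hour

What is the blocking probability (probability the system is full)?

ρ = λ/μ = 14.9/8.6 = 1.73256
P₀ = (1-ρ)/(1-ρ^(K+1)) = (1-1.73256)/(1-1.73256^7) = -0.7326/-45.8617 = 0.01597
P_K = P₀×ρ^K = 0.01597 × 1.73256^6 = 0.01597 × 27.0477 = 0.4320
Blocking probability = 43.20%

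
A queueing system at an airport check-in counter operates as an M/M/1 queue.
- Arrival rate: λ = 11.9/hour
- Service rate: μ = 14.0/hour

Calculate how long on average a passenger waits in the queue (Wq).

First, compute utilization: ρ = λ/μ = 11.9/14.0 = 0.8500
For M/M/1: Wq = λ/(μ(μ-λ))
Wq = 11.9/(14.0 × (14.0-11.9))
Wq = 11.9/(14.0 × 2.10)
Wq = 0.4048 hours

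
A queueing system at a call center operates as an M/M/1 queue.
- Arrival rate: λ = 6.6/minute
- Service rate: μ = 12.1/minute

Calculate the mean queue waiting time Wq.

First, compute utilization: ρ = λ/μ = 6.6/12.1 = 0.5455
For M/M/1: Wq = λ/(μ(μ-λ))
Wq = 6.6/(12.1 × (12.1-6.6))
Wq = 6.6/(12.1 × 5.50)
Wq = 0.09917 minutes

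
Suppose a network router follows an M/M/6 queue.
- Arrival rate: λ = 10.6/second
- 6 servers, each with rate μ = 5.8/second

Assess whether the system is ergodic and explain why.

Stability requires ρ = λ/(cμ) < 1
ρ = 10.6/(6 × 5.8) = 10.6/34.80 = 0.3046
Since 0.3046 < 1, the system is STABLE.
The servers are busy 30.46% of the time.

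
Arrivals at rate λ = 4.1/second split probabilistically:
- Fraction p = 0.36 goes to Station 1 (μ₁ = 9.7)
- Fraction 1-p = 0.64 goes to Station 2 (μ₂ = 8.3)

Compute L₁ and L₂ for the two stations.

Effective rates: λ₁ = 4.1×0.36 = 1.476, λ₂ = 4.1×0.64 = 2.624
Station 1: ρ₁ = 1.476/9.7 = 0.1522, L₁ = ρ₁/(1-ρ₁) = 0.1522/(1-0.1522) = 0.1795
Station 2: ρ₂ = 2.624/8.3 = 0.31614, L₂ = ρ₂/(1-ρ₂) = 0.31614/(1-0.31614) = 0.4623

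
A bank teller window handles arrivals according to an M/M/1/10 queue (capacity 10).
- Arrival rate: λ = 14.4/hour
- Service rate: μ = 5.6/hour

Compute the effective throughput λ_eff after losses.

ρ = λ/μ = 14.4/5.6 = 2.5714
P₀ = (1-ρ)/(1-ρ^(K+1)) = (1-2.5714)/(1-2.5714^11) = -1.5714/-32497.7035 = 0.00004835
P_K = P₀×ρ^K = 0.00004835 × 2.5714^10 = 0.00004835 × 12638.5251 = 0.6111
λ_eff = λ(1-P_K) = 14.4 × (1 - 0.61113) = 14.4 × 0.38887 = 5.5997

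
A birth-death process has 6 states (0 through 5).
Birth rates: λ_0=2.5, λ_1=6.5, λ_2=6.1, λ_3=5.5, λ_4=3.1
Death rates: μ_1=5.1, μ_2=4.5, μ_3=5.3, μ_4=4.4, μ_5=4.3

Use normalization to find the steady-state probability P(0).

Ratios P(n)/P(0) = (λ₀···λₙ₋₁)/(μ₁···μₙ):
P(1)/P(0) = (2.5)/(5.1) = 0.4902
P(2)/P(0) = (2.5×6.5)/(5.1×4.5) = 0.7081
P(3)/P(0) = (2.5×6.5×6.1)/(5.1×4.5×5.3) = 0.8149
P(4)/P(0) = (2.5×6.5×6.1×5.5)/(5.1×4.5×5.3×4.4) = 1.0187
P(5)/P(0) = (2.5×6.5×6.1×5.5×3.1)/(5.1×4.5×5.3×4.4×4.3) = 0.7344

Normalization: ∑ P(n) = 1
P(0) × (1.0000 + 0.4902 + 0.7081 + 0.8149 + 1.0187 + 0.7344) = 1
P(0) × 4.7663 = 1
P(0) = 1/4.7663 = 0.2098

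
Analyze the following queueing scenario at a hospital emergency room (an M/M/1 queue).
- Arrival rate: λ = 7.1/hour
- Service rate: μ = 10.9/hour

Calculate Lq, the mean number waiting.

ρ = λ/μ = 7.1/10.9 = 0.6514
For M/M/1: Lq = λ²/(μ(μ-λ))
Lq = 50.41/(10.9 × 3.80)
Lq = 1.2170 patients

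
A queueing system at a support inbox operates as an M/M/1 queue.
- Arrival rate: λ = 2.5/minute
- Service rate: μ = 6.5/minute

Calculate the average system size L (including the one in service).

ρ = λ/μ = 2.5/6.5 = 0.3846
For M/M/1: L = λ/(μ-λ)
L = 2.5/(6.5-2.5) = 2.5/4.00
L = 0.6250 emails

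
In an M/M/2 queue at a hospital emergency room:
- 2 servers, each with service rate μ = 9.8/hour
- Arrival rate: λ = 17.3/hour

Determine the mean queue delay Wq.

Traffic intensity: ρ = λ/(cμ) = 17.3/(2×9.8) = 0.8827
Since ρ = 0.8827 < 1, system is stable.
Offered load a = λ/μ = cρ = 17.3/9.8 = 1.7653
P₀ = [ Σₙ₌₀^1 aⁿ/n! + a^2/(2!(1-ρ)) ]⁻¹
Σ = a^0/0! + a^1/1! = 1.0000 + 1.7653 = 2.7653
a^2/(2!(1-ρ)) = 3.11631/(2 × 0.117347) = 13.2782
P₀ = 1/(2.7653 + 13.2782) = 0.06233
Lq = P₀·a^2·ρ / (2!(1-ρ)²) = 0.0623306 × 3.11631 × 0.882653 / (2 × 0.0137703) = 6.2253
Wq = Lq/λ = 6.2253/17.3 = 0.3598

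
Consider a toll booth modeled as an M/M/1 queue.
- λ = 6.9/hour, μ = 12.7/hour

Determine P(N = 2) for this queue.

ρ = λ/μ = 6.9/12.7 = 0.5433
P(n) = (1-ρ)ρⁿ
P(2) = (1-0.5433) × 0.5433^2
P(2) = 0.4567 × 0.2952
P(2) = 0.1348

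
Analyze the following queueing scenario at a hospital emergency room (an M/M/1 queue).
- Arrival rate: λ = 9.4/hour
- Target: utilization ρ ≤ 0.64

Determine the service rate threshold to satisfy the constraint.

ρ = λ/μ, so μ = λ/ρ
μ ≥ 9.4/0.64 = 14.6875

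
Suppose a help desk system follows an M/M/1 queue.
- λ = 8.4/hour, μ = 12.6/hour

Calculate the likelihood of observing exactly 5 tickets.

ρ = λ/μ = 8.4/12.6 = 0.6667
P(n) = (1-ρ)ρⁿ
P(5) = (1-0.6667) × 0.6667^5
P(5) = 0.3333 × 0.1317
P(5) = 0.04390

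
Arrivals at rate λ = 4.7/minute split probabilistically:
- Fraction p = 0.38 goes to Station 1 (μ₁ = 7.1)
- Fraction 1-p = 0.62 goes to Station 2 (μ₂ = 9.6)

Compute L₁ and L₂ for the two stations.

Effective rates: λ₁ = 4.7×0.38 = 1.786, λ₂ = 4.7×0.62 = 2.914
Station 1: ρ₁ = 1.786/7.1 = 0.25155, L₁ = ρ₁/(1-ρ₁) = 0.25155/(1-0.25155) = 0.3361
Station 2: ρ₂ = 2.914/9.6 = 0.3035, L₂ = ρ₂/(1-ρ₂) = 0.3035/(1-0.3035) = 0.4358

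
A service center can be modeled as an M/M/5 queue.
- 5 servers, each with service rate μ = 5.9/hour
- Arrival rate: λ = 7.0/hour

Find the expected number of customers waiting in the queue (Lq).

Traffic intensity: ρ = λ/(cμ) = 7.0/(5×5.9) = 0.2373
Since ρ = 0.2373 < 1, system is stable.
Offered load a = λ/μ = cρ = 7.0/5.9 = 1.1864
P₀ = [ Σₙ₌₀^4 aⁿ/n! + a^5/(5!(1-ρ)) ]⁻¹
Σ = a^0/0! + a^1/1! + a^2/2! + a^3/3! + a^4/4! = 1.00000 + 1.18644 + 0.703821 + 0.278347 + 0.0825606 = 3.2512
a^5/(5!(1-ρ)) = 2.3509/(120 × 0.7627) = 0.02569
P₀ = 1/(3.2512 + 0.02569) = 0.3052
Lq = P₀·a^5·ρ / (5!(1-ρ)²) = 0.3052 × 2.3509 × 0.2373 / (120 × 0.5817) = 0.002439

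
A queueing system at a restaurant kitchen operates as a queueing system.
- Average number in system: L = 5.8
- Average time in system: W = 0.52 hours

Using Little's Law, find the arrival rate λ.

Little's Law: L = λW, so λ = L/W
λ = 5.8/0.52 = 11.1538 orders/hour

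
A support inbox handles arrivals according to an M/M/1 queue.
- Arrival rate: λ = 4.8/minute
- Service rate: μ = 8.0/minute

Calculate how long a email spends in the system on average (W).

First, compute utilization: ρ = λ/μ = 4.8/8.0 = 0.6000
For M/M/1: W = 1/(μ-λ)
W = 1/(8.0-4.8) = 1/3.20
W = 0.3125 minutes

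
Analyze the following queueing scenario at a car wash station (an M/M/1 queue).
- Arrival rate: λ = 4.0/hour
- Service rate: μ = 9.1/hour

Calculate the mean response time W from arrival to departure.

First, compute utilization: ρ = λ/μ = 4.0/9.1 = 0.4396
For M/M/1: W = 1/(μ-λ)
W = 1/(9.1-4.0) = 1/5.10
W = 0.1961 hours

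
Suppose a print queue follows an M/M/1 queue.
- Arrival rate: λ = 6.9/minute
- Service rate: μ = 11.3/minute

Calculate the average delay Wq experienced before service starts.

First, compute utilization: ρ = λ/μ = 6.9/11.3 = 0.6106
For M/M/1: Wq = λ/(μ(μ-λ))
Wq = 6.9/(11.3 × (11.3-6.9))
Wq = 6.9/(11.3 × 4.40)
Wq = 0.1388 minutes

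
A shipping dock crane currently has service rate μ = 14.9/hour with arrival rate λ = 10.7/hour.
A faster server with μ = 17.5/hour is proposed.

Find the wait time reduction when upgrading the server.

System 1: ρ₁ = 10.7/14.9 = 0.7181, W₁ = 1/(14.9-10.7) = 0.23810
System 2: ρ₂ = 10.7/17.5 = 0.6114, W₂ = 1/(17.5-10.7) = 0.14706
Improvement: (W₁-W₂)/W₁ = (0.23810-0.14706)/0.23810 = 38.24%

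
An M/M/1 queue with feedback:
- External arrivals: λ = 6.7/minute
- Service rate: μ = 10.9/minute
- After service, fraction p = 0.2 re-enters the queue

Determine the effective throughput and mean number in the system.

Effective arrival rate: λ_eff = λ/(1-p) = 6.7/(1-0.2) = 6.7/0.80 = 8.3750
ρ = λ_eff/μ = 8.3750/10.9 = 0.768349
L = ρ/(1-ρ) = 0.768349/(1-0.768349) = 3.3168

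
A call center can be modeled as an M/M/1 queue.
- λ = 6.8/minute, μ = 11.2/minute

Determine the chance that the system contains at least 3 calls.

ρ = λ/μ = 6.8/11.2 = 0.6071
P(N ≥ n) = ρⁿ
P(N ≥ 3) = 0.6071^3
P(N ≥ 3) = 0.2238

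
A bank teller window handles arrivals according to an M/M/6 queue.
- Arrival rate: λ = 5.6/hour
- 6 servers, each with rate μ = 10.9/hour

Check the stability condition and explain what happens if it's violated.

Stability requires ρ = λ/(cμ) < 1
ρ = 5.6/(6 × 10.9) = 5.6/65.40 = 0.08563
Since 0.08563 < 1, the system is STABLE.
The servers are busy 8.56% of the time.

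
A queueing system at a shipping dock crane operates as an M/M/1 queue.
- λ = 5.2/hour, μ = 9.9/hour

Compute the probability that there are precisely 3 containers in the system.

ρ = λ/μ = 5.2/9.9 = 0.52525
P(n) = (1-ρ)ρⁿ
P(3) = (1-0.52525) × 0.52525^3
P(3) = 0.4748 × 0.1449
P(3) = 0.06880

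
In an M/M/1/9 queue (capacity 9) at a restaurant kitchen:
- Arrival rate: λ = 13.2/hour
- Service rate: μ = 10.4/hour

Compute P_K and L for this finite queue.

ρ = λ/μ = 13.2/10.4 = 1.26923
P₀ = (1-ρ)/(1-ρ^(K+1)) = (1-1.26923)/(1-1.26923^10) = -0.2692/-9.8493 = 0.02733
P_K = P₀×ρ^K = 0.027335 × 1.26923^9 = 0.027335 × 8.5480 = 0.2337
Blocking probability P_9 = 0.2337 (23.37%)
L = ρ[1 - (K+1)ρ^K + Kρ^(K+1)] / [(1-ρ)(1-ρ^(K+1))]
L = 1.26923 × (1 - 10×8.547969 + 9×10.84934) / ((1 - 1.26923) × (1 - 10.84934)) = 6.3010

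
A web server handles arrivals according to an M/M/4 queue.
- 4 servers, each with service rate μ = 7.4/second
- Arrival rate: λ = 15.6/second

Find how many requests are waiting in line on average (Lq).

Traffic intensity: ρ = λ/(cμ) = 15.6/(4×7.4) = 0.5270
Since ρ = 0.5270 < 1, system is stable.
Offered load a = λ/μ = cρ = 15.6/7.4 = 2.1081
P₀ = [ Σₙ₌₀^3 aⁿ/n! + a^4/(4!(1-ρ)) ]⁻¹
Σ = a^0/0! + a^1/1! + a^2/2! + a^3/3! = 1.0000 + 2.1081 + 2.2221 + 1.5614 = 6.8916
a^4/(4!(1-ρ)) = 19.7502/(24 × 0.47297) = 1.7399
P₀ = 1/(6.8916 + 1.7399) = 0.1159
Lq = P₀·a^4·ρ / (4!(1-ρ)²) = 0.11585 × 19.7502 × 0.52703 / (24 × 0.22370) = 0.2246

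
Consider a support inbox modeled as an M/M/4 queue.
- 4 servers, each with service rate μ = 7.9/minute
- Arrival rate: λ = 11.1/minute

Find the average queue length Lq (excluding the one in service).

Traffic intensity: ρ = λ/(cμ) = 11.1/(4×7.9) = 0.3513
Since ρ = 0.3513 < 1, system is stable.
Offered load a = λ/μ = cρ = 11.1/7.9 = 1.4051
P₀ = [ Σₙ₌₀^3 aⁿ/n! + a^4/(4!(1-ρ)) ]⁻¹
Σ = a^0/0! + a^1/1! + a^2/2! + a^3/3! = 1.0000 + 1.4051 + 0.9871 + 0.4623 = 3.8545
a^4/(4!(1-ρ)) = 3.8975/(24 × 0.6487) = 0.2503
P₀ = 1/(3.8545 + 0.2503) = 0.2436
Lq = P₀·a^4·ρ / (4!(1-ρ)²) = 0.2436 × 3.8975 × 0.3513 / (24 × 0.4209) = 0.03302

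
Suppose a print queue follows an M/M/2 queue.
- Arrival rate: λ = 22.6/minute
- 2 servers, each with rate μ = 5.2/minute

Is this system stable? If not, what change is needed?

Stability requires ρ = λ/(cμ) < 1
ρ = 22.6/(2 × 5.2) = 22.6/10.40 = 2.1731
Since 2.1731 ≥ 1, the system is UNSTABLE.
Need c > λ/μ = 22.6/5.2 = 4.35.
Minimum servers needed: c = 5.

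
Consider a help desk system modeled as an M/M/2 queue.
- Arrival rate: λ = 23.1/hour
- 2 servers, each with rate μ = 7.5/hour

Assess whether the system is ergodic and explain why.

Stability requires ρ = λ/(cμ) < 1
ρ = 23.1/(2 × 7.5) = 23.1/15.00 = 1.5400
Since 1.5400 ≥ 1, the system is UNSTABLE.
Need c > λ/μ = 23.1/7.5 = 3.08.
Minimum servers needed: c = 4.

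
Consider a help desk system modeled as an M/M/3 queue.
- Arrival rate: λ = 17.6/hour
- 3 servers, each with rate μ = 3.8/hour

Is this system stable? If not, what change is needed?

Stability requires ρ = λ/(cμ) < 1
ρ = 17.6/(3 × 3.8) = 17.6/11.40 = 1.5439
Since 1.5439 ≥ 1, the system is UNSTABLE.
Need c > λ/μ = 17.6/3.8 = 4.63.
Minimum servers needed: c = 5.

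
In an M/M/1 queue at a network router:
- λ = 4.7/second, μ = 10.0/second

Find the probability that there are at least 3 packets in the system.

ρ = λ/μ = 4.7/10.0 = 0.4700
P(N ≥ n) = ρⁿ
P(N ≥ 3) = 0.4700^3
P(N ≥ 3) = 0.1038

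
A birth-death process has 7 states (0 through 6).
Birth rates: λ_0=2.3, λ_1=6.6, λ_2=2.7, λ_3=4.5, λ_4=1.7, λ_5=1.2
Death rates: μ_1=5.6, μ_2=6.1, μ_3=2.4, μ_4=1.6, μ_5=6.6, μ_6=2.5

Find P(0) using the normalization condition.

Ratios P(n)/P(0) = (λ₀···λₙ₋₁)/(μ₁···μₙ):
P(1)/P(0) = (2.3)/(5.6) = 0.410714
P(2)/P(0) = (2.3×6.6)/(5.6×6.1) = 0.444379
P(3)/P(0) = (2.3×6.6×2.7)/(5.6×6.1×2.4) = 0.499927
P(4)/P(0) = (2.3×6.6×2.7×4.5)/(5.6×6.1×2.4×1.6) = 1.40604
P(5)/P(0) = (2.3×6.6×2.7×4.5×1.7)/(5.6×6.1×2.4×1.6×6.6) = 0.362163
P(6)/P(0) = (2.3×6.6×2.7×4.5×1.7×1.2)/(5.6×6.1×2.4×1.6×6.6×2.5) = 0.173838

Normalization: ∑ P(n) = 1
P(0) × (1.00000 + 0.410714 + 0.444379 + 0.499927 + 1.40604 + 0.362163 + 0.173838) = 1
P(0) × 4.2971 = 1
P(0) = 1/4.2971 = 0.2327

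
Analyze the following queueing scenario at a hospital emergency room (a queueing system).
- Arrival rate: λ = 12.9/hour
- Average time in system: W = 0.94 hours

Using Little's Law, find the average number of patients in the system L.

Little's Law: L = λW
L = 12.9 × 0.94 = 12.1260 patients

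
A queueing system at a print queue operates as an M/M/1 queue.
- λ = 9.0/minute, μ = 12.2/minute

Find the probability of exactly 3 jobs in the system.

ρ = λ/μ = 9.0/12.2 = 0.7377
P(n) = (1-ρ)ρⁿ
P(3) = (1-0.7377) × 0.7377^3
P(3) = 0.2623 × 0.4015
P(3) = 0.1053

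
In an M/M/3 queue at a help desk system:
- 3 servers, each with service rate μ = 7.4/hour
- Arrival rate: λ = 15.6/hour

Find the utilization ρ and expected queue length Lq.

Traffic intensity: ρ = λ/(cμ) = 15.6/(3×7.4) = 0.7027
Since ρ = 0.7027 < 1, system is stable.
Offered load a = λ/μ = cρ = 15.6/7.4 = 2.1081
P₀ = [ Σₙ₌₀^2 aⁿ/n! + a^3/(3!(1-ρ)) ]⁻¹
Σ = a^0/0! + a^1/1! + a^2/2! = 1.0000 + 2.1081 + 2.2221 = 5.3302
a^3/(3!(1-ρ)) = 9.3687/(6 × 0.2973) = 5.2521
P₀ = 1/(5.3302 + 5.2521) = 0.09450
Lq = P₀·a^3·ρ / (3!(1-ρ)²) = 0.09450 × 9.3687 × 0.7027 / (6 × 0.08839) = 1.1731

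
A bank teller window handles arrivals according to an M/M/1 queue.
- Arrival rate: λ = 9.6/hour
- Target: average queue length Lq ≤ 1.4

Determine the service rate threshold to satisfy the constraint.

For M/M/1: Lq = λ²/(μ(μ-λ))
Need Lq ≤ 1.4, i.e. μ(μ-λ) ≥ λ²/1.4
μ² - 9.6μ - 92.16/1.4 ≥ 0  →  μ² - 9.6μ - 65.82857 ≥ 0
Quadratic formula (positive root): μ = [λ + √(λ² + 4×65.82857)]/2
Discriminant: 92.16 + 4×65.82857 = 355.4743, √355.4743 = 18.8540
μ ≥ (9.6 + 18.8540)/2 = 14.2270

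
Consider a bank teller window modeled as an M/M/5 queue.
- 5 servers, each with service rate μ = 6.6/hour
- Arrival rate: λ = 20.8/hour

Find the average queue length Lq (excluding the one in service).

Traffic intensity: ρ = λ/(cμ) = 20.8/(5×6.6) = 0.6303
Since ρ = 0.6303 < 1, system is stable.
Offered load a = λ/μ = cρ = 20.8/6.6 = 3.1515
P₀ = [ Σₙ₌₀^4 aⁿ/n! + a^5/(5!(1-ρ)) ]⁻¹
Σ = a^0/0! + a^1/1! + a^2/2! + a^3/3! + a^4/4! = 1.00000 + 3.15152 + 4.96602 + 5.21683 + 4.11023 = 18.4446
a^5/(5!(1-ρ)) = 310.8830/(120 × 0.3697) = 7.0076
P₀ = 1/(18.4446 + 7.0076) = 0.03929
Lq = P₀·a^5·ρ / (5!(1-ρ)²) = 0.039289 × 310.8830 × 0.63030 / (120 × 0.13668) = 0.4694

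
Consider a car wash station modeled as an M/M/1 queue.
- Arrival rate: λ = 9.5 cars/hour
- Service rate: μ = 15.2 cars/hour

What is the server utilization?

Server utilization: ρ = λ/μ
ρ = 9.5/15.2 = 0.6250
The server is busy 62.50% of the time.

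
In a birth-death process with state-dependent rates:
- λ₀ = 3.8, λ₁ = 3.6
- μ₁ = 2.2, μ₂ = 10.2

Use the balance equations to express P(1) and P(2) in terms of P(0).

Balance equations:
State 0: λ₀P₀ = μ₁P₁ → P₁ = (λ₀/μ₁)P₀ = (3.8/2.2)P₀ = 1.7273P₀
State 1: P₂ = (λ₀λ₁)/(μ₁μ₂)P₀ = (3.8×3.6)/(2.2×10.2)P₀ = 0.6096P₀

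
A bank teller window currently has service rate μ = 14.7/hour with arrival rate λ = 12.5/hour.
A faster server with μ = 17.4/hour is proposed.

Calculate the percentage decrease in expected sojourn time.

System 1: ρ₁ = 12.5/14.7 = 0.8503, W₁ = 1/(14.7-12.5) = 0.45455
System 2: ρ₂ = 12.5/17.4 = 0.7184, W₂ = 1/(17.4-12.5) = 0.20408
Improvement: (W₁-W₂)/W₁ = (0.45455-0.20408)/0.45455 = 55.10%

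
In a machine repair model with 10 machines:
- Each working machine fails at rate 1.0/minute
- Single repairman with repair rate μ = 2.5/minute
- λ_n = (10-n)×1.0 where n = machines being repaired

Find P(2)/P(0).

P(2)/P(0) = ∏_{i=0}^{2-1} λ_i/μ_{i+1}
= (10-0)×1.0/2.5 × (10-1)×1.0/2.5
= 14.4000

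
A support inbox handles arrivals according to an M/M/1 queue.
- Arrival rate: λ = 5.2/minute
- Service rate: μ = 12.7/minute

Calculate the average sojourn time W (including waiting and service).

First, compute utilization: ρ = λ/μ = 5.2/12.7 = 0.4094
For M/M/1: W = 1/(μ-λ)
W = 1/(12.7-5.2) = 1/7.50
W = 0.1333 minutes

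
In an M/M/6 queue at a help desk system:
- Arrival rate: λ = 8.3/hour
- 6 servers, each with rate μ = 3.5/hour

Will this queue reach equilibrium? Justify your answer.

Stability requires ρ = λ/(cμ) < 1
ρ = 8.3/(6 × 3.5) = 8.3/21.00 = 0.3952
Since 0.3952 < 1, the system is STABLE.
The servers are busy 39.52% of the time.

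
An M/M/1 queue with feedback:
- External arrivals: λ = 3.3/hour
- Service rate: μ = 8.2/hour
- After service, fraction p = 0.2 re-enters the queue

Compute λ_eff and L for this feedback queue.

Effective arrival rate: λ_eff = λ/(1-p) = 3.3/(1-0.2) = 3.3/0.80 = 4.1250
ρ = λ_eff/μ = 4.1250/8.2 = 0.50305
L = ρ/(1-ρ) = 0.50305/(1-0.50305) = 1.0123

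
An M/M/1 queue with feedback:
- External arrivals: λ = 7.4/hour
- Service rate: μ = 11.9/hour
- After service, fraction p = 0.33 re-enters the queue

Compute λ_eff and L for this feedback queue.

Effective arrival rate: λ_eff = λ/(1-p) = 7.4/(1-0.33) = 7.4/0.67 = 11.044776
ρ = λ_eff/μ = 11.044776/11.9 = 0.9281324
L = ρ/(1-ρ) = 0.9281324/(1-0.9281324) = 12.9145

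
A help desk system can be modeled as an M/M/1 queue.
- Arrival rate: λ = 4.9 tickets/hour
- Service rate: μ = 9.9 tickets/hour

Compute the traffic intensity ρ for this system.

Server utilization: ρ = λ/μ
ρ = 4.9/9.9 = 0.4949
The server is busy 49.49% of the time.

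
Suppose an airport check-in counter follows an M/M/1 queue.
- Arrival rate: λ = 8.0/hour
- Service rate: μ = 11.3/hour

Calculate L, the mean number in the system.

ρ = λ/μ = 8.0/11.3 = 0.7080
For M/M/1: L = λ/(μ-λ)
L = 8.0/(11.3-8.0) = 8.0/3.30
L = 2.4242 passengers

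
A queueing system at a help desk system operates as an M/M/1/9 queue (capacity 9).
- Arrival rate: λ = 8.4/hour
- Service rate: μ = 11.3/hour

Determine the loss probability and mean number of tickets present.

ρ = λ/μ = 8.4/11.3 = 0.74336
P₀ = (1-ρ)/(1-ρ^(K+1)) = (1-0.74336)/(1-0.74336^10) = 0.25664/0.94848 = 0.2706
P_K = P₀×ρ^K = 0.27058 × 0.74336^9 = 0.27058 × 0.069309 = 0.01875
Blocking probability P_9 = 0.01875 (1.88%)
L = ρ[1 - (K+1)ρ^K + Kρ^(K+1)] / [(1-ρ)(1-ρ^(K+1))]
L = 0.74336 × (1 - 10×0.069309 + 9×0.051522) / ((1 - 0.74336) × (1 - 0.051522)) = 2.3533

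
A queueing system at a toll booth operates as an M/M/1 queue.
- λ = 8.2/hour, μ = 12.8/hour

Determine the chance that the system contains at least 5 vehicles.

ρ = λ/μ = 8.2/12.8 = 0.6406
P(N ≥ n) = ρⁿ
P(N ≥ 5) = 0.6406^5
P(N ≥ 5) = 0.1079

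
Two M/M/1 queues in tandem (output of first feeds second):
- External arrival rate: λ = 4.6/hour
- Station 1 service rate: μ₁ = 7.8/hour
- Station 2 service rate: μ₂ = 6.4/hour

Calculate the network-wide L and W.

By Jackson's theorem, each station behaves as independent M/M/1.
Station 1: ρ₁ = 4.6/7.8 = 0.5897, L₁ = ρ₁/(1-ρ₁) = λ/(μ₁-λ) = 4.6/3.20 = 1.4375
Station 2: ρ₂ = 4.6/6.4 = 0.7187, L₂ = ρ₂/(1-ρ₂) = λ/(μ₂-λ) = 4.6/1.80 = 2.5556
Total: L = L₁ + L₂ = 1.4375 + 2.5556 = 3.9931
W = L/λ = 3.9931/4.6 = 0.8681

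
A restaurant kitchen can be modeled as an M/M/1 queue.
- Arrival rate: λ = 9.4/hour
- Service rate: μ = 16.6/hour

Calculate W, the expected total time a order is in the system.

First, compute utilization: ρ = λ/μ = 9.4/16.6 = 0.5663
For M/M/1: W = 1/(μ-λ)
W = 1/(16.6-9.4) = 1/7.20
W = 0.1389 hours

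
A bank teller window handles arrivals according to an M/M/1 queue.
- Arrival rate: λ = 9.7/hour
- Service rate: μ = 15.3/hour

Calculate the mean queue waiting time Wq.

First, compute utilization: ρ = λ/μ = 9.7/15.3 = 0.6340
For M/M/1: Wq = λ/(μ(μ-λ))
Wq = 9.7/(15.3 × (15.3-9.7))
Wq = 9.7/(15.3 × 5.60)
Wq = 0.1132 hours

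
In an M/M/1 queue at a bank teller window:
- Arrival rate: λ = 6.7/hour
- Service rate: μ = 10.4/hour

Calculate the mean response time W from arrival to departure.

First, compute utilization: ρ = λ/μ = 6.7/10.4 = 0.6442
For M/M/1: W = 1/(μ-λ)
W = 1/(10.4-6.7) = 1/3.70
W = 0.2703 hours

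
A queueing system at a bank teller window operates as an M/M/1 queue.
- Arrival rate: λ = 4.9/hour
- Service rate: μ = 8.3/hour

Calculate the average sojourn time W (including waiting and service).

First, compute utilization: ρ = λ/μ = 4.9/8.3 = 0.5904
For M/M/1: W = 1/(μ-λ)
W = 1/(8.3-4.9) = 1/3.40
W = 0.2941 hours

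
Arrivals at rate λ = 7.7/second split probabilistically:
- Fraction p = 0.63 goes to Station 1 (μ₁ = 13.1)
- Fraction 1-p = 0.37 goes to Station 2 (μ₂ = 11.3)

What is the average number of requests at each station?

Effective rates: λ₁ = 7.7×0.63 = 4.851, λ₂ = 7.7×0.37 = 2.849
Station 1: ρ₁ = 4.851/13.1 = 0.3703, L₁ = ρ₁/(1-ρ₁) = 0.3703/(1-0.3703) = 0.5881
Station 2: ρ₂ = 2.849/11.3 = 0.2521, L₂ = ρ₂/(1-ρ₂) = 0.2521/(1-0.2521) = 0.3371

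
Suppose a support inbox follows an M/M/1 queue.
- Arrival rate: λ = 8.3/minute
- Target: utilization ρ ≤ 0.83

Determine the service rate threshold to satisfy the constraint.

ρ = λ/μ, so μ = λ/ρ
μ ≥ 8.3/0.83 = 10.0000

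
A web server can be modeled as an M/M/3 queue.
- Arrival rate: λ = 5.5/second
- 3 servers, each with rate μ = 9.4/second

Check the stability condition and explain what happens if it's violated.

Stability requires ρ = λ/(cμ) < 1
ρ = 5.5/(3 × 9.4) = 5.5/28.20 = 0.1950
Since 0.1950 < 1, the system is STABLE.
The servers are busy 19.50% of the time.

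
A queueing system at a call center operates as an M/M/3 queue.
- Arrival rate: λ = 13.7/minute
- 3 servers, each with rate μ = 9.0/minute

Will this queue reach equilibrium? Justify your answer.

Stability requires ρ = λ/(cμ) < 1
ρ = 13.7/(3 × 9.0) = 13.7/27.00 = 0.5074
Since 0.5074 < 1, the system is STABLE.
The servers are busy 50.74% of the time.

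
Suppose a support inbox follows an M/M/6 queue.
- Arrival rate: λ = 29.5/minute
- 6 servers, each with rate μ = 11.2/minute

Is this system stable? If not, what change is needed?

Stability requires ρ = λ/(cμ) < 1
ρ = 29.5/(6 × 11.2) = 29.5/67.20 = 0.4390
Since 0.4390 < 1, the system is STABLE.
The servers are busy 43.90% of the time.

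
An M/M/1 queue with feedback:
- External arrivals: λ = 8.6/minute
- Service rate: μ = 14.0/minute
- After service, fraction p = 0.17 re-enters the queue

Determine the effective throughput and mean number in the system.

Effective arrival rate: λ_eff = λ/(1-p) = 8.6/(1-0.17) = 8.6/0.83 = 10.361446
ρ = λ_eff/μ = 10.361446/14.0 = 0.740103
L = ρ/(1-ρ) = 0.740103/(1-0.740103) = 2.8477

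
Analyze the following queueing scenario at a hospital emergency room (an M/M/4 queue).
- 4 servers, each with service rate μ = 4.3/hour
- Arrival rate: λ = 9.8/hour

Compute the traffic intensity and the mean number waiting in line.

Traffic intensity: ρ = λ/(cμ) = 9.8/(4×4.3) = 0.5698
Since ρ = 0.5698 < 1, system is stable.
Offered load a = λ/μ = cρ = 9.8/4.3 = 2.2791
P₀ = [ Σₙ₌₀^3 aⁿ/n! + a^4/(4!(1-ρ)) ]⁻¹
Σ = a^0/0! + a^1/1! + a^2/2! + a^3/3! = 1.00000 + 2.27907 + 2.59708 + 1.97298 = 7.8491
a^4/(4!(1-ρ)) = 26.9793/(24 × 0.43023) = 2.6129
P₀ = 1/(7.8491 + 2.6129) = 0.09558
Lq = P₀·a^4·ρ / (4!(1-ρ)²) = 0.095584 × 26.9793 × 0.56977 / (24 × 0.18510) = 0.3307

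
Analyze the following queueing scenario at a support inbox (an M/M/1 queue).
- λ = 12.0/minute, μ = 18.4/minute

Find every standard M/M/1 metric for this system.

Step 1: ρ = λ/μ = 12.0/18.4 = 0.6522
Step 2: L = λ/(μ-λ) = 12.0/6.40 = 1.8750
Step 3: Lq = λ²/(μ(μ-λ)) = 144.00/(18.4×6.40) = 1.2228
Step 4: W = 1/(μ-λ) = 1/6.40 = 0.15625
Step 5: Wq = λ/(μ(μ-λ)) = 12.0/(18.4×6.40) = 0.1019
Step 6: P(0) = 1-ρ = 0.3478
Verify: L = λW = 12.0×0.15625 = 1.8750 ✔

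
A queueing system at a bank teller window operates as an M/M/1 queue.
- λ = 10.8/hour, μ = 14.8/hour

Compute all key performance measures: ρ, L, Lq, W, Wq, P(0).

Step 1: ρ = λ/μ = 10.8/14.8 = 0.7297
Step 2: L = λ/(μ-λ) = 10.8/4.00 = 2.7000
Step 3: Lq = λ²/(μ(μ-λ)) = 116.64/(14.8×4.00) = 1.9703
Step 4: W = 1/(μ-λ) = 1/4.00 = 0.2500
Step 5: Wq = λ/(μ(μ-λ)) = 10.8/(14.8×4.00) = 0.1824
Step 6: P(0) = 1-ρ = 0.2703
Verify: L = λW = 10.8×0.2500 = 2.7000 ✔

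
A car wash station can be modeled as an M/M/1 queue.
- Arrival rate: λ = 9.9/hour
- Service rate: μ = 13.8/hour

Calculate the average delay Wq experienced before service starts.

First, compute utilization: ρ = λ/μ = 9.9/13.8 = 0.7174
For M/M/1: Wq = λ/(μ(μ-λ))
Wq = 9.9/(13.8 × (13.8-9.9))
Wq = 9.9/(13.8 × 3.90)
Wq = 0.1839 hours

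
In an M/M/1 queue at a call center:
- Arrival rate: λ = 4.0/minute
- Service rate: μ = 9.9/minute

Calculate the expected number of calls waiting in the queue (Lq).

ρ = λ/μ = 4.0/9.9 = 0.4040
For M/M/1: Lq = λ²/(μ(μ-λ))
Lq = 16.00/(9.9 × 5.90)
Lq = 0.2739 calls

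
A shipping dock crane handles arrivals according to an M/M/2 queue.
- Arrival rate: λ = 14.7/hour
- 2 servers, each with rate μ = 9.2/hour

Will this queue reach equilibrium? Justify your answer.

Stability requires ρ = λ/(cμ) < 1
ρ = 14.7/(2 × 9.2) = 14.7/18.40 = 0.7989
Since 0.7989 < 1, the system is STABLE.
The servers are busy 79.89% of the time.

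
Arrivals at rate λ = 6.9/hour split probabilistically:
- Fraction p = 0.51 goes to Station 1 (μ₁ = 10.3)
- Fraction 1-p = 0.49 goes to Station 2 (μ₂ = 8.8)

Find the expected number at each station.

Effective rates: λ₁ = 6.9×0.51 = 3.519, λ₂ = 6.9×0.49 = 3.381
Station 1: ρ₁ = 3.519/10.3 = 0.3416505, L₁ = ρ₁/(1-ρ₁) = 0.3416505/(1-0.3416505) = 0.5190
Station 2: ρ₂ = 3.381/8.8 = 0.3842, L₂ = ρ₂/(1-ρ₂) = 0.3842/(1-0.3842) = 0.6239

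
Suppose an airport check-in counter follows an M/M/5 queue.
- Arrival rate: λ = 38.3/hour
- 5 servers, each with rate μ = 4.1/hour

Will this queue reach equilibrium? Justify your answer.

Stability requires ρ = λ/(cμ) < 1
ρ = 38.3/(5 × 4.1) = 38.3/20.50 = 1.8683
Since 1.8683 ≥ 1, the system is UNSTABLE.
Need c > λ/μ = 38.3/4.1 = 9.34.
Minimum servers needed: c = 10.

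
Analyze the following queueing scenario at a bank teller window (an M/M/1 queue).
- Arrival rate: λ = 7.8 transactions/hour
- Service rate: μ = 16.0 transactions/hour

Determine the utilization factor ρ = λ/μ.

Server utilization: ρ = λ/μ
ρ = 7.8/16.0 = 0.4875
The server is busy 48.75% of the time.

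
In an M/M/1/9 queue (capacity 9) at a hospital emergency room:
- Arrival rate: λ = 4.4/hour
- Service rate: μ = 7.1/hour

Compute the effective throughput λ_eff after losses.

ρ = λ/μ = 4.4/7.1 = 0.61972
P₀ = (1-ρ)/(1-ρ^(K+1)) = (1-0.61972)/(1-0.61972^10) = 0.3803/0.9916 = 0.3835
P_K = P₀×ρ^K = 0.3835 × 0.61972^9 = 0.3835 × 0.01348 = 0.005170
λ_eff = λ(1-P_K) = 4.4 × (1 - 0.005170) = 4.4 × 0.99483 = 4.3773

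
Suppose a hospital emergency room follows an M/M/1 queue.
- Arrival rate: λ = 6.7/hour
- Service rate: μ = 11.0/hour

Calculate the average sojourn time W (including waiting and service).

First, compute utilization: ρ = λ/μ = 6.7/11.0 = 0.6091
For M/M/1: W = 1/(μ-λ)
W = 1/(11.0-6.7) = 1/4.30
W = 0.2326 hours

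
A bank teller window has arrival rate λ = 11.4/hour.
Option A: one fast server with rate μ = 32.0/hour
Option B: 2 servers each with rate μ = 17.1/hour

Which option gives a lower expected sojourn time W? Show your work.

Option A: single server μ = 32.0 (M/M/1)
  ρ_A = 11.4/32.0 = 0.3563
  W_A = 1/(μ-λ) = 1/(32.0-11.4) = 1/20.60 = 0.04854

Option B: 2 servers μ = 17.1 (M/M/2)
  ρ_B = λ/(cμ) = 11.4/(2×17.1) = 0.3333
  Offered load a = λ/μ = cρ = 11.4/17.1 = 0.6667
  P₀ = [ Σₙ₌₀^1 aⁿ/n! + a^2/(2!(1-ρ)) ]⁻¹
  Σ = a^0/0! + a^1/1! = 1.0000 + 0.6667 = 1.6667
  a^2/(2!(1-ρ)) = 0.4444/(2 × 0.6667) = 0.3333
  P₀ = 1/(1.6667 + 0.3333) = 0.5000
  Lq = P₀·a^2·ρ / (2!(1-ρ)²) = 0.50000 × 0.44444 × 0.33333 / (2 × 0.44444) = 0.08333
  Wq_B = Lq/λ = 0.08333/11.4 = 0.007310
  W_B = Wq_B + 1/μ = 0.007310 + 0.05848 = 0.06579

Since W_A = 0.04854 < W_B = 0.06579, Option A (single fast server) has the shorter time in system.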